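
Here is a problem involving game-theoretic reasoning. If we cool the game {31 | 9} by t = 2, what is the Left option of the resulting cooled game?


Original game: {31 | 9} (a switch {a | b} with a > b).
Cooling by t (for t below the temperature (a - b)/2 = 11) taxes each move by t: {a | b} cooled by t is {a - t | b + t}.
Cooling amount: t = 2
Cooled Left option: 31 - 2 = 29
Cooled Right option: 9 + 2 = 11
Cooled game: {29 | 11}
Left option = 29

29


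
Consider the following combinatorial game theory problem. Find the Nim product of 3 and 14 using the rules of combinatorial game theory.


Nim multiplication is bilinear over XOR: (u XOR v) * w = (u*w) XOR (v*w).
So we split each operand into its bit components and XOR the pairwise Nim products.
3 = 1 + 2 (as XOR of powers of 2).
14 = 2 + 4 + 8 (as XOR of powers of 2).
Using the standard Nim-product table on single bits:
  2*2 = 3,   2*4 = 8,   2*8 = 12,
  4*4 = 6,   4*8 = 11,  8*8 = 13,
and  1*x = x (identity), k*l = l*k (commutative).
Pairwise Nim products:
  1 * 2 = 2
  1 * 4 = 4
  1 * 8 = 8
  2 * 2 = 3
  2 * 4 = 8
  2 * 8 = 12
XOR them: 2 XOR 4 XOR 8 XOR 3 XOR 8 XOR 12 = 9.
Result: 3 * 14 = 9 (in Nim).

9


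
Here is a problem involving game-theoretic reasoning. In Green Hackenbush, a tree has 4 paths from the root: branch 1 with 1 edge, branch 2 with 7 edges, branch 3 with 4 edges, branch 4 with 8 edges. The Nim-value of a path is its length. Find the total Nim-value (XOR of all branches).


The tree has 4 branches from the ground vertex.
In Green Hackenbush, the Nim-value of a simple path of length k is k.
Branch 1: length 1, Nim-value = 1
Branch 2: length 7, Nim-value = 7
Branch 3: length 4, Nim-value = 4
Branch 4: length 8, Nim-value = 8
Total Nim-value = XOR of all branch values:
0 XOR 1 = 1
1 XOR 7 = 6
6 XOR 4 = 2
2 XOR 8 = 10
Nim-value of the tree = 10

10


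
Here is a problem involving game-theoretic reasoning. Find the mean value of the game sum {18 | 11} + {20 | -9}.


G1 = {18 | 11}, G2 = {20 | -9}
Each is a switch {a | b} with numbers a > b; its mean value is (a + b)/2, and mean value is additive over game sums: m(G1 + G2) = m(G1) + m(G2).
Mean of G1 = (18 + (11))/2 = 29/2 = 29/2
Mean of G2 = (20 + (-9))/2 = 11/2 = 11/2
Mean of G1 + G2 = 29/2 + 11/2 = 20

20


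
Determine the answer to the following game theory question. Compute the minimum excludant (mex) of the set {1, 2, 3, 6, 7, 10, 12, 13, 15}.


Set = {1, 2, 3, 6, 7, 10, 12, 13, 15}
0 is NOT in the set. This is the mex.
mex = 0

0


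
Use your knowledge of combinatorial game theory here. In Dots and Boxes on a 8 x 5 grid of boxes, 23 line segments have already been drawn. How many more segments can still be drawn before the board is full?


Grid: 8 x 5 boxes, i.e. 9 rows and 6 columns of dots.
Horizontal edges: (rows + 1) * cols = 9 * 5 = 45
Vertical edges: rows * (cols + 1) = 8 * 6 = 48
Total edges: 45 + 48 = 93
Edges drawn: 23
Remaining: 93 - 23 = 70

70


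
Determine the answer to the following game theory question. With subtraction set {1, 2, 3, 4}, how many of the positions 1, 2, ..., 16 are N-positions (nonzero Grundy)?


Subtraction set S = {1, 2, 3, 4}, so G(n) = n mod 5.
G(n) = 0 when n is a multiple of 5.
Multiples of 5 in [1, 16]: 3
N-positions (nonzero Grundy) = 16 - 3 = 13

13


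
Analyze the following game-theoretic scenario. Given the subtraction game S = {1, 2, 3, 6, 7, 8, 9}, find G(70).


The subtraction set is S = {1, 2, 3, 6, 7, 8, 9}.
G(k) = mex{ G(k - s) : s in S, s <= k }. We compute iteratively: G(0) = 0.
G(1) = mex({0}) = 1
G(2) = mex({0, 1}) = 2
G(3) = mex({0, 1, 2}) = 3
G(4) = mex({1, 2, 3}) = 0
G(5) = mex({0, 2, 3}) = 1
G(6) = mex({0, 1, 3}) = 2
G(7) = mex({0, 1, 2}) = 3
G(8) = mex({0, 1, 2, 3}) = 4
G(9) = mex({0, 1, 2, 3, 4}) = 5
G(10) = mex({0, 1, 2, 3, 4, 5}) = 6
G(11) = mex({0, 1, 2, 3, 4, 5, 6}) = 7
G(12) = mex({0, 1, 2, 3, 5, 6, 7}) = 4
G(13) = mex({0, 1, 2, 3, 4, 6, 7}) = 5
G(14) = mex({1, 2, 3, 4, 5, 7}) = 0
G(15) = mex({0, 2, 3, 4, 5}) = 1
G(16) = mex({0, 1, 3, 4, 5, 6}) = 2
G(17) = mex({0, 1, 2, 4, 5, 6, 7}) = 3
G(18) = mex({1, 2, 3, 4, 5, 6, 7}) = 0
G(19) = mex({0, 2, 3, 4, 5, 6, 7}) = 1
G(20) = mex({0, 1, 3, 4, 5, 7}) = 2
G(21) = mex({0, 1, 2, 4, 5}) = 3
G(22) = mex({0, 1, 2, 3, 5}) = 4
Observe that G(14)..G(22) = 0, 1, 2, 3, 0, 1, 2, 3, 4 repeats G(0)..G(8) = 0, 1, 2, 3, 0, 1, 2, 3, 4.
For k >= max(S) = 9, G(k) is determined by the previous 9 values G(k-9)..G(k-1); a window of 9 consecutive values has recurred shifted by 14, so by induction G(k + 14) = G(k) for all k >= 0: the sequence is periodic from the start with period 14.
One period: G(0..13) = 0, 1, 2, 3, 0, 1, 2, 3, 4, 5, 6, 7, 4, 5.
70 mod 14 = 0, so G(70) = G(0) = 0.

0


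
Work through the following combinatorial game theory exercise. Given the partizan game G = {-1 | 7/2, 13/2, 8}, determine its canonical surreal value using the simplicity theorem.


Left options: {-1}, max = -1
Right options: {7/2, 13/2, 8}, min = 7/2
All options are numbers and max(Left) < min(Right), so by the simplicity theorem the value is the simplest (earliest-born) number strictly between -1 and 7/2.
Integers 0 through 3 all lie strictly between -1 and 7/2.
Among integers, the simplest (lowest birthday = smallest |n|; 0 is born on day 0, +-n on day n) is 0.
No non-integer in the interval can be simpler: if x is a non-integer in the interval, then floor(x) or ceil(x) also lies in the interval (the interval contains an integer), and both are proper prefixes of x's sign expansion, i.e. born earlier. So the game value is 0.
Game value = 0

0


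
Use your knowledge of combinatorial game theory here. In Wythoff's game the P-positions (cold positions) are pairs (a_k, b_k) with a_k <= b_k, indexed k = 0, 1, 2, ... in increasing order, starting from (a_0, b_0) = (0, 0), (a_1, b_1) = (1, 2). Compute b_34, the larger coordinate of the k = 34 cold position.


By Wythoff's theorem, a_k = floor(k * phi) and b_k = floor(k * phi^2) = a_k + k, where phi = (1 + sqrt(5))/2 is the golden ratio.
phi = (1 + sqrt(5))/2 = 1.618034
phi^2 = phi + 1 = 2.618034
k = 34
k * phi^2 = 34 * 2.618034 = 89.013156
b_34 = floor(k * phi^2) = 89 (check: a_34 + k = 55 + 34 = 89)

89


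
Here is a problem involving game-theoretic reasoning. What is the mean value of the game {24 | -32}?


Game = {24 | -32}, a switch {a | b} with numbers a > b.
Its thermograph has left wall a - t and right wall b + t, which meet at t = (a - b)/2, where both equal (a + b)/2. So the mast (mean value) is at (a + b)/2.
Mean = (24 + (-32))/2 = -8/2 = -4

-4


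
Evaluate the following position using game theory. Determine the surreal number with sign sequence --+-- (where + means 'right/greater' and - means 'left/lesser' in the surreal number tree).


Sign expansion: --+--
Rule: track bounds (lo, hi), initially (-inf, +inf). On '+', the current value becomes lo and we move to the simplest number in (value, hi): value + 1 if hi = +inf, otherwise the midpoint (value + hi)/2. On '-', the current value becomes hi and we move to value - 1 if lo = -inf, otherwise the midpoint (lo + value)/2.
Start at 0.
Step 1: sign = -, move left. Bounds: (-inf, 0). Value = -1
Step 2: sign = -, move left. Bounds: (-inf, -1). Value = -2
Step 3: sign = +, move right. Bounds: (-2, -1). Value = -3/2
Step 4: sign = -, move left. Bounds: (-2, -3/2). Value = -7/4
Step 5: sign = -, move left. Bounds: (-2, -7/4). Value = -15/8
The surreal number with sign expansion --+-- is -15/8.

-15/8


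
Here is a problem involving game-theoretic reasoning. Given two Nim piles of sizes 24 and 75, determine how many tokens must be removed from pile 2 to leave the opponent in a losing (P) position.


Piles: 24 and 75
Current XOR: 24 XOR 75 = 83 (non-zero, so this is an N-position).
To make the XOR zero, we need to find a move that balances the piles.
For pile 2 (size 75): target = 75 XOR 83 = 24
We reduce pile 2 from 75 to 24.
Tokens removed: 75 - 24 = 51
Verification: 24 XOR 24 = 0

51


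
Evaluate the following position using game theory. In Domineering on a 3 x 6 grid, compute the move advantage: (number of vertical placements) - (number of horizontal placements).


Board is 3 x 6 (rows x cols).
Left (vertical) placements: (rows-1) * cols = 2 * 6 = 12
Right (horizontal) placements: rows * (cols-1) = 3 * 5 = 15
Advantage = Left - Right = 12 - 15 = -3

-3


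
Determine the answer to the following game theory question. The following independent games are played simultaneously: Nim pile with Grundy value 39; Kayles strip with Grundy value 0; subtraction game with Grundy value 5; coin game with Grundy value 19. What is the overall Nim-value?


By the Sprague-Grundy theorem, the Grundy value of a sum of games is the XOR of individual Grundy values.
Nim pile: Grundy value = 39. Running XOR: 0 XOR 39 = 39
Kayles strip: Grundy value = 0. Running XOR: 39 XOR 0 = 39
subtraction game: Grundy value = 5. Running XOR: 39 XOR 5 = 34
coin game: Grundy value = 19. Running XOR: 34 XOR 19 = 49
The combined Grundy value is 49.

49


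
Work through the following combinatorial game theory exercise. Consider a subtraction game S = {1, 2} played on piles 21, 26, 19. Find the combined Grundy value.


Subtraction set: {1, 2}
For this subtraction set, G(n) = n mod 3 (period = max + 1 = 3).
Pile 1 (size 21): G(21) = 21 mod 3 = 0
Pile 2 (size 26): G(26) = 26 mod 3 = 2
Pile 3 (size 19): G(19) = 19 mod 3 = 1
Total Grundy value = XOR of all: 0 XOR 2 XOR 1 = 3

3


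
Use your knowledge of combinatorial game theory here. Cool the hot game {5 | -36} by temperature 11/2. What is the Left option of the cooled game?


Original game: {5 | -36} (a switch {a | b} with a > b).
Cooling by t (for t below the temperature (a - b)/2 = 41/2) taxes each move by t: {a | b} cooled by t is {a - t | b + t}.
Cooling amount: t = 11/2
Cooled Left option: 5 - 11/2 = -1/2
Cooled Right option: -36 + 11/2 = -61/2
Cooled game: {-1/2 | -61/2}
Left option = -1/2

-1/2


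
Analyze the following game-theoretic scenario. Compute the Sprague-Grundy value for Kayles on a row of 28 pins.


Kayles: a move removes 1 or 2 adjacent pins from a contiguous row.
Removing pins from a row of k leaves two independent rows (a, b) with a + b = k - 1 (one pin) or a + b = k - 2 (two pins); an end removal gives a = 0.
By Sprague-Grundy, G(k) = mex{ G(a) XOR G(b) } over all these splits. G(0) = 0.
G(1): splits (0,0):0^0=0 -> mex({0}) = 1
G(2): splits (0,1):0^1=1 (0,0):0^0=0 -> mex({0, 1}) = 2
G(3): splits (0,2):0^2=2 (1,1):1^1=0 (0,1):0^1=1 -> mex({0, 1, 2}) = 3
G(4): splits (0,3):0^3=3 (1,2):1^2=3 (0,2):0^2=2 (1,1):1^1=0 -> mex({0, 2, 3}) = 1
G(5): splits (0,4):0^1=1 (1,3):1^3=2 (2,2):2^2=0 (0,3):0^3=3 (1,2):1^2=3 -> mex({0, 1, 2, 3}) = 4
G(6) = mex({0, 1, 2, 4}) = 3
G(7) = mex({0, 1, 3, 4, 5}) = 2
G(8) = mex({0, 2, 3, 5, 6}) = 1
G(9) = mex({0, 1, 2, 3, 6, 7}) = 4
G(10) = mex({0, 1, 3, 4, 5, 7}) = 2
G(11) = mex({0, 1, 2, 3, 4, 5}) = 6
G(12) = mex({0, 1, 2, 3, 5, 6, 7}) = 4
G(13) = mex({0, 2, 3, 4, 6, 7}) = 1
G(14) = mex({0, 1, 4, 5, 6, 7}) = 2
G(15) = mex({0, 1, 2, 3, 4, 5, 6}) = 7
G(16) = mex({0, 2, 3, 5, 6, 7}) = 1
G(17) = mex({0, 1, 2, 3, 5, 6, 7}) = 4
G(18) = mex({0, 1, 2, 4, 5, 6}) = 3
G(19) = mex({0, 1, 3, 4, 5, 7}) = 2
G(20) = mex({0, 2, 3, 4, 5, 6, 7}) = 1
G(21) = mex({0, 1, 2, 3, 5, 6, 7}) = 4
G(22) = mex({0, 1, 2, 3, 4, 5, 7}) = 6
G(23) = mex({0, 1, 2, 3, 4, 5, 6}) = 7
G(24) = mex({0, 1, 2, 3, 5, 6, 7}) = 4
G(25) = mex({0, 2, 3, 4, 6, 7}) = 1
G(26) = mex({0, 1, 3, 4, 5, 6, 7}) = 2
G(27) = mex({0, 1, 2, 3, 4, 5, 6, 7}) = 8
G(28) = mex({0, 1, 2, 3, 4, 6, 7, 8}) = 5
Therefore G(28) = 5.

5


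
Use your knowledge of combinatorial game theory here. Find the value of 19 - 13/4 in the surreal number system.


x = 19, y = 13/4
Converting to common denominator: 4
x = 76/4, y = 13/4
x - y = 19 - 13/4 = 63/4

63/4


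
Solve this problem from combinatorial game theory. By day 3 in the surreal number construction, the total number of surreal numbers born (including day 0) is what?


Day 0: {|} = 0 is born. Count = 1.
Day n: the number of surreal numbers born by day n is 2^(n+1) - 1.
By day 0: 2^1 - 1 = 1
By day 1: 2^2 - 1 = 3
By day 2: 2^3 - 1 = 7
By day 3: 2^4 - 1 = 15
By day 3: 15 surreal numbers.

15


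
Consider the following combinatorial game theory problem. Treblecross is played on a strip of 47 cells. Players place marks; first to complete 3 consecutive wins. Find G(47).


Treblecross: place X on empty cells; 3-in-a-row wins.
Playing within two cells of an existing X lets the opponent win at once, so sensible play treats the cells i-2..i+2 around each X as dead. The player left with no safe cell loses, so this is a normal-play take-away game on strips of safe cells.
Placing X at cell i (0-indexed) of a strip of k safe cells leaves independent strips of sizes max(0, i-2) and max(0, k-i-3). Hence G(k) = mex{ G(max(0,i-2)) XOR G(max(0,k-i-3)) : 0 <= i < k }, with G(0) = 0.
G(1): splits (0,0):0^0=0 -> mex({0}) = 1
G(2): splits (0,0):0^0=0 -> mex({0}) = 1
G(3): splits (0,0):0^0=0 -> mex({0}) = 1
G(4): splits (0,1):0^1=1 (0,0):0^0=0 -> mex({0, 1}) = 2
G(5): splits (0,2):0^1=1 (0,1):0^1=1 (0,0):0^0=0 -> mex({0, 1}) = 2
G(6) = mex({1}) = 0
G(7) = mex({0, 1, 2}) = 3
G(8) = mex({0, 1, 2}) = 3
G(9) = mex({0, 2}) = 1
G(10) = mex({0, 2, 3}) = 1
G(11) = mex({0, 3}) = 1
G(12) = mex({1, 3}) = 0
G(13) = mex({0, 1, 2, 3}) = 4
G(14) = mex({0, 1, 2}) = 3
G(15) = mex({0, 1, 2}) = 3
G(16) = mex({0, 1, 2, 4}) = 3
G(17) = mex({0, 1, 3, 4}) = 2
G(18) = mex({0, 1, 3, 4}) = 2
G(19) = mex({0, 1, 3, 5}) = 2
G(20) = mex({0, 1, 2, 3, 5}) = 4
G(21) = mex({0, 1, 2, 3, 5}) = 4
G(22) = mex({1, 2, 6}) = 0
G(23) = mex({0, 1, 2, 3, 4, 6}) = 5
G(24) = mex({0, 1, 2, 3, 4}) = 5
G(25) = mex({0, 1, 3, 4, 7}) = 2
G(26) = mex({0, 1, 3, 4, 5, 7}) = 2
G(27) = mex({0, 1, 3, 5}) = 2
G(28) = mex({0, 1, 2, 5}) = 3
G(29) = mex({0, 1, 2, 4, 5, 6}) = 3
G(30) = mex({1, 2, 4, 6}) = 0
G(31) = mex({0, 1, 2, 3, 4, 6}) = 5
G(32) = mex({1, 2, 3, 4, 7}) = 0
G(33) = mex({0, 3, 7}) = 1
G(34) = mex({0, 2, 3, 5, 7}) = 1
G(35) = mex({0, 2, 3, 5, 6}) = 1
G(36) = mex({0, 1, 2, 5, 6}) = 3
G(37) = mex({0, 1, 2, 4, 5, 6}) = 3
G(38) = mex({0, 1, 2, 4}) = 3
G(39) = mex({0, 1, 2, 3, 4, 7}) = 5
G(40) = mex({0, 1, 2, 3, 4, 5, 7}) = 6
G(41) = mex({0, 1, 2, 3, 5, 7}) = 4
G(42) = mex({0, 1, 2, 3, 5, 6, 7}) = 4
G(43) = mex({0, 2, 3, 5, 6}) = 1
G(44) = mex({1, 2, 3, 4, 5, 6}) = 0
G(45) = mex({0, 1, 2, 3, 4, 6, 7}) = 5
G(46) = mex({0, 1, 2, 3, 4, 7}) = 5
G(47) = mex({0, 1, 2, 3, 4, 5, 7}) = 6
Therefore G(47) = 6.

6


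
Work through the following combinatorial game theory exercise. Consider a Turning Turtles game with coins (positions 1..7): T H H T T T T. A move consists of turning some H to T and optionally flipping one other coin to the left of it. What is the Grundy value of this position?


Coins: T H H T T T T
Key fact: a single head at position k behaves exactly like a Nim heap of size k (turning it to T and optionally flipping a coin at j < k corresponds to moving the heap from k to j, or to 0), and heads combine as a disjunctive sum (two heads at the same place would cancel, matching j XOR j = 0). So the Nim-value is the XOR of the 1-indexed positions of the heads.
Face-up positions (1-indexed): [2, 3]
XOR 0 with 2: 0 XOR 2 = 2
XOR 2 with 3: 2 XOR 3 = 1
Nim-value = 1

1


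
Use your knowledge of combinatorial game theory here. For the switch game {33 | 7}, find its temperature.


The game is {33 | 7}, a switch {a | b} with numbers a > b.
Cooling {a | b} by t gives {a - t | b + t}, which stops being hot when a - t = b + t, i.e. at t = (a - b)/2. So the temperature of a switch is (a - b)/2.
Temperature = (Left option - Right option) / 2
= (33 - (7)) / 2
= 26 / 2
= 13

13


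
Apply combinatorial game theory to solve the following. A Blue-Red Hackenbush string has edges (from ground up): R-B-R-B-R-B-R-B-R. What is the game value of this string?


Edges (from ground): R-B-R-B-R-B-R-B-R
By Berlekamp's sign-expansion rule, a Blue-Red Hackenbush stalk has the value of the surreal number whose sign sequence is the edge sequence with B -> + and R -> -.
Sign sequence: -+-+-+-+-
Trace the sign expansion in the surreal number tree, starting from 0:
Edge 1: R (sign -) -> bounds (-inf, 0), value = -1
Edge 2: B (sign +) -> bounds (-1, 0), value = -1/2
Edge 3: R (sign -) -> bounds (-1, -1/2), value = -3/4
Edge 4: B (sign +) -> bounds (-3/4, -1/2), value = -5/8
Edge 5: R (sign -) -> bounds (-3/4, -5/8), value = -11/16
Edge 6: B (sign +) -> bounds (-11/16, -5/8), value = -21/32
Edge 7: R (sign -) -> bounds (-11/16, -21/32), value = -43/64
Edge 8: B (sign +) -> bounds (-43/64, -21/32), value = -85/128
Edge 9: R (sign -) -> bounds (-43/64, -85/128), value = -171/256
Game value = -171/256

-171/256


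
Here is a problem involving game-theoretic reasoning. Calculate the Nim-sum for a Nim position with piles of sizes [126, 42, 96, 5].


We need the XOR (exclusive or) of all pile sizes.
After XOR-ing pile 1 (size 126): 0 XOR 126 = 126
After XOR-ing pile 2 (size 42): 126 XOR 42 = 84
After XOR-ing pile 3 (size 96): 84 XOR 96 = 52
After XOR-ing pile 4 (size 5): 52 XOR 5 = 49
The Nim-value of this position is 49.

49


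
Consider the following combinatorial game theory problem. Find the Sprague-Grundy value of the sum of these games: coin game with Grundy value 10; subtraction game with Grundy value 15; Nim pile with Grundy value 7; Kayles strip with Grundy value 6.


By the Sprague-Grundy theorem, the Grundy value of a sum of games is the XOR of individual Grundy values.
coin game: Grundy value = 10. Running XOR: 0 XOR 10 = 10
subtraction game: Grundy value = 15. Running XOR: 10 XOR 15 = 5
Nim pile: Grundy value = 7. Running XOR: 5 XOR 7 = 2
Kayles strip: Grundy value = 6. Running XOR: 2 XOR 6 = 4
The combined Grundy value is 4.

4


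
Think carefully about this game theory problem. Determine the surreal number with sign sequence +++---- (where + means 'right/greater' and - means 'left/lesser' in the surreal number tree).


Sign expansion: +++----
Rule: track bounds (lo, hi), initially (-inf, +inf). On '+', the current value becomes lo and we move to the simplest number in (value, hi): value + 1 if hi = +inf, otherwise the midpoint (value + hi)/2. On '-', the current value becomes hi and we move to value - 1 if lo = -inf, otherwise the midpoint (lo + value)/2.
Start at 0.
Step 1: sign = +, move right. Bounds: (0, +inf). Value = 1
Step 2: sign = +, move right. Bounds: (1, +inf). Value = 2
Step 3: sign = +, move right. Bounds: (2, +inf). Value = 3
Step 4: sign = -, move left. Bounds: (2, 3). Value = 5/2
Step 5: sign = -, move left. Bounds: (2, 5/2). Value = 9/4
Step 6: sign = -, move left. Bounds: (2, 9/4). Value = 17/8
Step 7: sign = -, move left. Bounds: (2, 17/8). Value = 33/16
The surreal number with sign expansion +++---- is 33/16.

33/16


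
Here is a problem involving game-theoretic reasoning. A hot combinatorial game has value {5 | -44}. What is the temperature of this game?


The game is {5 | -44}, a switch {a | b} with numbers a > b.
Cooling {a | b} by t gives {a - t | b + t}, which stops being hot when a - t = b + t, i.e. at t = (a - b)/2. So the temperature of a switch is (a - b)/2.
Temperature = (Left option - Right option) / 2
= (5 - (-44)) / 2
= 49 / 2
= 49/2

49/2


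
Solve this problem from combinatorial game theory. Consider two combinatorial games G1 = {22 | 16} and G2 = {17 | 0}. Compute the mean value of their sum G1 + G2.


G1 = {22 | 16}, G2 = {17 | 0}
Each is a switch {a | b} with numbers a > b; its mean value is (a + b)/2, and mean value is additive over game sums: m(G1 + G2) = m(G1) + m(G2).
Mean of G1 = (22 + (16))/2 = 38/2 = 19
Mean of G2 = (17 + (0))/2 = 17/2 = 17/2
Mean of G1 + G2 = 19 + 17/2 = 55/2

55/2


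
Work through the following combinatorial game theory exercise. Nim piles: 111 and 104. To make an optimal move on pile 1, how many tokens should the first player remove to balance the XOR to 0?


Piles: 111 and 104
Current XOR: 111 XOR 104 = 7 (non-zero, so this is an N-position).
To make the XOR zero, we need to find a move that balances the piles.
For pile 1 (size 111): target = 111 XOR 7 = 104
We reduce pile 1 from 111 to 104.
Tokens removed: 111 - 104 = 7
Verification: 104 XOR 104 = 0

7


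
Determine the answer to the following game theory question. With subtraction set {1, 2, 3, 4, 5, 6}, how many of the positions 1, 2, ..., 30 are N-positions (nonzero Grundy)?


Subtraction set S = {1, 2, 3, 4, 5, 6}, so G(n) = n mod 7.
G(n) = 0 when n is a multiple of 7.
Multiples of 7 in [1, 30]: 4
N-positions (nonzero Grundy) = 30 - 4 = 26

26


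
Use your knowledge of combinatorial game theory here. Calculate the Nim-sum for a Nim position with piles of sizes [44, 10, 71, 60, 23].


We need the XOR (exclusive or) of all pile sizes.
After XOR-ing pile 1 (size 44): 0 XOR 44 = 44
After XOR-ing pile 2 (size 10): 44 XOR 10 = 38
After XOR-ing pile 3 (size 71): 38 XOR 71 = 97
After XOR-ing pile 4 (size 60): 97 XOR 60 = 93
After XOR-ing pile 5 (size 23): 93 XOR 23 = 74
The Nim-value of this position is 74.

74


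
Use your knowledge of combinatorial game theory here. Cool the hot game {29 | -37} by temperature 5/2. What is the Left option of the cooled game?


Original game: {29 | -37} (a switch {a | b} with a > b).
Cooling by t (for t below the temperature (a - b)/2 = 33) taxes each move by t: {a | b} cooled by t is {a - t | b + t}.
Cooling amount: t = 5/2
Cooled Left option: 29 - 5/2 = 53/2
Cooled Right option: -37 + 5/2 = -69/2
Cooled game: {53/2 | -69/2}
Left option = 53/2

53/2


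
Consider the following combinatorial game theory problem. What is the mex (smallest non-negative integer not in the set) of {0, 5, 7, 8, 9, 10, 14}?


Set = {0, 5, 7, 8, 9, 10, 14}
0 is in the set.
1 is NOT in the set. This is the mex.
mex = 1

1


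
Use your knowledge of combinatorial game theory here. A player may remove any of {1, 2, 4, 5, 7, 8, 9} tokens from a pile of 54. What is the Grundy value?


The subtraction set is S = {1, 2, 4, 5, 7, 8, 9}.
G(k) = mex{ G(k - s) : s in S, s <= k }. We compute iteratively: G(0) = 0.
G(1) = mex({0}) = 1
G(2) = mex({0, 1}) = 2
G(3) = mex({1, 2}) = 0
G(4) = mex({0, 2}) = 1
G(5) = mex({0, 1}) = 2
G(6) = mex({1, 2}) = 0
G(7) = mex({0, 2}) = 1
G(8) = mex({0, 1}) = 2
G(9) = mex({0, 1, 2}) = 3
G(10) = mex({0, 1, 2, 3}) = 4
G(11) = mex({0, 1, 2, 3, 4}) = 5
G(12) = mex({0, 1, 2, 4, 5}) = 3
G(13) = mex({0, 1, 2, 3, 5}) = 4
G(14) = mex({0, 1, 2, 3, 4}) = 5
G(15) = mex({0, 1, 2, 4, 5}) = 3
G(16) = mex({1, 2, 3, 5}) = 0
G(17) = mex({0, 2, 3, 4}) = 1
G(18) = mex({0, 1, 3, 4, 5}) = 2
G(19) = mex({1, 2, 3, 4, 5}) = 0
G(20) = mex({0, 2, 3, 4, 5}) = 1
G(21) = mex({0, 1, 3, 4, 5}) = 2
G(22) = mex({1, 2, 3, 4, 5}) = 0
G(23) = mex({0, 2, 3, 5}) = 1
G(24) = mex({0, 1, 3}) = 2
Observe that G(16)..G(24) = 0, 1, 2, 0, 1, 2, 0, 1, 2 repeats G(0)..G(8) = 0, 1, 2, 0, 1, 2, 0, 1, 2.
For k >= max(S) = 9, G(k) is determined by the previous 9 values G(k-9)..G(k-1); a window of 9 consecutive values has recurred shifted by 16, so by induction G(k + 16) = G(k) for all k >= 0: the sequence is periodic from the start with period 16.
One period: G(0..15) = 0, 1, 2, 0, 1, 2, 0, 1, 2, 3, 4, 5, 3, 4, 5, 3.
54 mod 16 = 6, so G(54) = G(6) = 0.

0


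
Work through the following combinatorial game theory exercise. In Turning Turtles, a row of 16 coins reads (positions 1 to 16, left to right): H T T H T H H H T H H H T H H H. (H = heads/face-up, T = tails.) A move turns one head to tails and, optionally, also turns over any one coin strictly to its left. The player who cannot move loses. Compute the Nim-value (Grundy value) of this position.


Coins: H T T H T H H H T H H H T H H H
Key fact: a single head at position k behaves exactly like a Nim heap of size k (turning it to T and optionally flipping a coin at j < k corresponds to moving the heap from k to j, or to 0), and heads combine as a disjunctive sum (two heads at the same place would cancel, matching j XOR j = 0). So the Nim-value is the XOR of the 1-indexed positions of the heads.
Face-up positions (1-indexed): [1, 4, 6, 7, 8, 10, 11, 12, 14, 15, 16]
XOR 0 with 1: 0 XOR 1 = 1
XOR 1 with 4: 1 XOR 4 = 5
XOR 5 with 6: 5 XOR 6 = 3
XOR 3 with 7: 3 XOR 7 = 4
XOR 4 with 8: 4 XOR 8 = 12
XOR 12 with 10: 12 XOR 10 = 6
XOR 6 with 11: 6 XOR 11 = 13
XOR 13 with 12: 13 XOR 12 = 1
XOR 1 with 14: 1 XOR 14 = 15
XOR 15 with 15: 15 XOR 15 = 0
XOR 0 with 16: 0 XOR 16 = 16
Nim-value = 16

16


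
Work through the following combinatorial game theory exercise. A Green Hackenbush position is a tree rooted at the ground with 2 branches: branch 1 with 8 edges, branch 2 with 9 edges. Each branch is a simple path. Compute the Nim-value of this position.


The tree has 2 branches from the ground vertex.
In Green Hackenbush, the Nim-value of a simple path of length k is k.
Branch 1: length 8, Nim-value = 8
Branch 2: length 9, Nim-value = 9
Total Nim-value = XOR of all branch values:
0 XOR 8 = 8
8 XOR 9 = 1
Nim-value of the tree = 1

1


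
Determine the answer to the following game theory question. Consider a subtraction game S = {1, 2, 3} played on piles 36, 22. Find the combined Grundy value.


Subtraction set: {1, 2, 3}
For this subtraction set, G(n) = n mod 4 (period = max + 1 = 4).
Pile 1 (size 36): G(36) = 36 mod 4 = 0
Pile 2 (size 22): G(22) = 22 mod 4 = 2
Total Grundy value = XOR of all: 0 XOR 2 = 2

2


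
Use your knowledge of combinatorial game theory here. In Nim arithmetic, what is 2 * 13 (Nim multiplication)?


Nim multiplication is bilinear over XOR: (u XOR v) * w = (u*w) XOR (v*w).
So we split each operand into its bit components and XOR the pairwise Nim products.
2 = 2 (as XOR of powers of 2).
13 = 1 + 4 + 8 (as XOR of powers of 2).
Using the standard Nim-product table on single bits:
  2*2 = 3,   2*4 = 8,   2*8 = 12,
  4*4 = 6,   4*8 = 11,  8*8 = 13,
and  1*x = x (identity), k*l = l*k (commutative).
Pairwise Nim products:
  2 * 1 = 2
  2 * 4 = 8
  2 * 8 = 12
XOR them: 2 XOR 8 XOR 12 = 6.
Result: 2 * 13 = 6 (in Nim).

6


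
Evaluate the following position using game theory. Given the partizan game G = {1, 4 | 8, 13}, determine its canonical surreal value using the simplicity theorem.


Left options: {1, 4}, max = 4
Right options: {8, 13}, min = 8
All options are numbers and max(Left) < min(Right), so by the simplicity theorem the value is the simplest (earliest-born) number strictly between 4 and 8.
Integers 5 through 7 all lie strictly between 4 and 8.
Among integers, the simplest (lowest birthday = smallest |n|; 0 is born on day 0, +-n on day n) is 5.
No non-integer in the interval can be simpler: if x is a non-integer in the interval, then floor(x) or ceil(x) also lies in the interval (the interval contains an integer), and both are proper prefixes of x's sign expansion, i.e. born earlier. So the game value is 5.
Game value = 5

5


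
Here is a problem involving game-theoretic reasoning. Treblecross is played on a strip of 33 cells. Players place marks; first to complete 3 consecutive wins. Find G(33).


Treblecross: place X on empty cells; 3-in-a-row wins.
Playing within two cells of an existing X lets the opponent win at once, so sensible play treats the cells i-2..i+2 around each X as dead. The player left with no safe cell loses, so this is a normal-play take-away game on strips of safe cells.
Placing X at cell i (0-indexed) of a strip of k safe cells leaves independent strips of sizes max(0, i-2) and max(0, k-i-3). Hence G(k) = mex{ G(max(0,i-2)) XOR G(max(0,k-i-3)) : 0 <= i < k }, with G(0) = 0.
G(1): splits (0,0):0^0=0 -> mex({0}) = 1
G(2): splits (0,0):0^0=0 -> mex({0}) = 1
G(3): splits (0,0):0^0=0 -> mex({0}) = 1
G(4): splits (0,1):0^1=1 (0,0):0^0=0 -> mex({0, 1}) = 2
G(5): splits (0,2):0^1=1 (0,1):0^1=1 (0,0):0^0=0 -> mex({0, 1}) = 2
G(6) = mex({1}) = 0
G(7) = mex({0, 1, 2}) = 3
G(8) = mex({0, 1, 2}) = 3
G(9) = mex({0, 2}) = 1
G(10) = mex({0, 2, 3}) = 1
G(11) = mex({0, 3}) = 1
G(12) = mex({1, 3}) = 0
G(13) = mex({0, 1, 2, 3}) = 4
G(14) = mex({0, 1, 2}) = 3
G(15) = mex({0, 1, 2}) = 3
G(16) = mex({0, 1, 2, 4}) = 3
G(17) = mex({0, 1, 3, 4}) = 2
G(18) = mex({0, 1, 3, 4}) = 2
G(19) = mex({0, 1, 3, 5}) = 2
G(20) = mex({0, 1, 2, 3, 5}) = 4
G(21) = mex({0, 1, 2, 3, 5}) = 4
G(22) = mex({1, 2, 6}) = 0
G(23) = mex({0, 1, 2, 3, 4, 6}) = 5
G(24) = mex({0, 1, 2, 3, 4}) = 5
G(25) = mex({0, 1, 3, 4, 7}) = 2
G(26) = mex({0, 1, 3, 4, 5, 7}) = 2
G(27) = mex({0, 1, 3, 5}) = 2
G(28) = mex({0, 1, 2, 5}) = 3
G(29) = mex({0, 1, 2, 4, 5, 6}) = 3
G(30) = mex({1, 2, 4, 6}) = 0
G(31) = mex({0, 1, 2, 3, 4, 6}) = 5
G(32) = mex({1, 2, 3, 4, 7}) = 0
G(33) = mex({0, 3, 7}) = 1
Therefore G(33) = 1.

1


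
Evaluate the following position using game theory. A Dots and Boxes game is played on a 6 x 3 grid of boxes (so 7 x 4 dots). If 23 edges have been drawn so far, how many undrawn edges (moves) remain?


Grid: 6 x 3 boxes, i.e. 7 rows and 4 columns of dots.
Horizontal edges: (rows + 1) * cols = 7 * 3 = 21
Vertical edges: rows * (cols + 1) = 6 * 4 = 24
Total edges: 21 + 24 = 45
Edges drawn: 23
Remaining: 45 - 23 = 22

22


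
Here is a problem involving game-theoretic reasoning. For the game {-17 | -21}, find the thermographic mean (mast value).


Game = {-17 | -21}, a switch {a | b} with numbers a > b.
Its thermograph has left wall a - t and right wall b + t, which meet at t = (a - b)/2, where both equal (a + b)/2. So the mast (mean value) is at (a + b)/2.
Mean = (-17 + (-21))/2 = -38/2 = -19

-19


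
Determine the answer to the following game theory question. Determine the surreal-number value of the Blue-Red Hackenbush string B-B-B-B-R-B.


Edges (from ground): B-B-B-B-R-B
By Berlekamp's sign-expansion rule, a Blue-Red Hackenbush stalk has the value of the surreal number whose sign sequence is the edge sequence with B -> + and R -> -.
Sign sequence: ++++-+
Trace the sign expansion in the surreal number tree, starting from 0:
Edge 1: B (sign +) -> bounds (0, +inf), value = 1
Edge 2: B (sign +) -> bounds (1, +inf), value = 2
Edge 3: B (sign +) -> bounds (2, +inf), value = 3
Edge 4: B (sign +) -> bounds (3, +inf), value = 4
Edge 5: R (sign -) -> bounds (3, 4), value = 7/2
Edge 6: B (sign +) -> bounds (7/2, 4), value = 15/4
Game value = 15/4

15/4


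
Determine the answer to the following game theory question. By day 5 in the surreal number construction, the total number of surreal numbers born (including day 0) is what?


Day 0: {|} = 0 is born. Count = 1.
Day n: the number of surreal numbers born by day n is 2^(n+1) - 1.
By day 0: 2^1 - 1 = 1
By day 1: 2^2 - 1 = 3
By day 2: 2^3 - 1 = 7
By day 3: 2^4 - 1 = 15
By day 4: 2^5 - 1 = 31
By day 5: 2^6 - 1 = 63
By day 5: 63 surreal numbers.

63


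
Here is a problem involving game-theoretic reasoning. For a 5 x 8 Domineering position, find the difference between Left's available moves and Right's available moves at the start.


Board is 5 x 8 (rows x cols).
Left (vertical) placements: (rows-1) * cols = 4 * 8 = 32
Right (horizontal) placements: rows * (cols-1) = 5 * 7 = 35
Advantage = Left - Right = 32 - 35 = -3

-3


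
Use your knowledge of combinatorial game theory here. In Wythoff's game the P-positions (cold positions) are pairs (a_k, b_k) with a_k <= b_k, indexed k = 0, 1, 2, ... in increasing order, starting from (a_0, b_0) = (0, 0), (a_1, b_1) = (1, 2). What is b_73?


By Wythoff's theorem, a_k = floor(k * phi) and b_k = floor(k * phi^2) = a_k + k, where phi = (1 + sqrt(5))/2 is the golden ratio.
phi = (1 + sqrt(5))/2 = 1.618034
phi^2 = phi + 1 = 2.618034
k = 73
k * phi^2 = 73 * 2.618034 = 191.116481
b_73 = floor(k * phi^2) = 191 (check: a_73 + k = 118 + 73 = 191)

191


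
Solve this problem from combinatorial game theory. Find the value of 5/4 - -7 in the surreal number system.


x = 5/4, y = -7
Converting to common denominator: 4
x = 5/4, y = -28/4
x - y = 5/4 - -7 = 33/4

33/4


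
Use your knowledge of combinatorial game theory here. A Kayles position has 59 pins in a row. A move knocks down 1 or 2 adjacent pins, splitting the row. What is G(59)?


Kayles: a move removes 1 or 2 adjacent pins from a contiguous row.
Removing pins from a row of k leaves two independent rows (a, b) with a + b = k - 1 (one pin) or a + b = k - 2 (two pins); an end removal gives a = 0.
By Sprague-Grundy, G(k) = mex{ G(a) XOR G(b) } over all these splits. G(0) = 0.
G(1): splits (0,0):0^0=0 -> mex({0}) = 1
G(2): splits (0,1):0^1=1 (0,0):0^0=0 -> mex({0, 1}) = 2
G(3): splits (0,2):0^2=2 (1,1):1^1=0 (0,1):0^1=1 -> mex({0, 1, 2}) = 3
G(4): splits (0,3):0^3=3 (1,2):1^2=3 (0,2):0^2=2 (1,1):1^1=0 -> mex({0, 2, 3}) = 1
G(5): splits (0,4):0^1=1 (1,3):1^3=2 (2,2):2^2=0 (0,3):0^3=3 (1,2):1^2=3 -> mex({0, 1, 2, 3}) = 4
G(6) = mex({0, 1, 2, 4}) = 3
G(7) = mex({0, 1, 3, 4, 5}) = 2
G(8) = mex({0, 2, 3, 5, 6}) = 1
G(9) = mex({0, 1, 2, 3, 6, 7}) = 4
G(10) = mex({0, 1, 3, 4, 5, 7}) = 2
G(11) = mex({0, 1, 2, 3, 4, 5}) = 6
G(12) = mex({0, 1, 2, 3, 5, 6, 7}) = 4
G(13) = mex({0, 2, 3, 4, 6, 7}) = 1
G(14) = mex({0, 1, 4, 5, 6, 7}) = 2
G(15) = mex({0, 1, 2, 3, 4, 5, 6}) = 7
G(16) = mex({0, 2, 3, 5, 6, 7}) = 1
G(17) = mex({0, 1, 2, 3, 5, 6, 7}) = 4
G(18) = mex({0, 1, 2, 4, 5, 6}) = 3
G(19) = mex({0, 1, 3, 4, 5, 7}) = 2
G(20) = mex({0, 2, 3, 4, 5, 6, 7}) = 1
G(21) = mex({0, 1, 2, 3, 5, 6, 7}) = 4
G(22) = mex({0, 1, 2, 3, 4, 5, 7}) = 6
G(23) = mex({0, 1, 2, 3, 4, 5, 6}) = 7
G(24) = mex({0, 1, 2, 3, 5, 6, 7}) = 4
G(25) = mex({0, 2, 3, 4, 6, 7}) = 1
G(26) = mex({0, 1, 3, 4, 5, 6, 7}) = 2
G(27) = mex({0, 1, 2, 3, 4, 5, 6, 7}) = 8
G(28) = mex({0, 1, 2, 3, 4, 6, 7, 8}) = 5
G(29) = mex({0, 1, 2, 3, 5, 6, 7, 8, 9}) = 4
G(30) = mex({0, 1, 2, 3, 4, 5, 6, 9, 10}) = 7
G(31) = mex({0, 1, 3, 4, 5, 7, 10, 11}) = 2
G(32) = mex({0, 2, 3, 4, 5, 6, 7, 9, 11}) = 1
G(33) = mex({0, 1, 2, 3, 4, 5, 6, 7, 9, 12}) = 8
G(34) = mex({0, 1, 2, 3, 4, 5, 7, 8, 11, 12}) = 6
G(35) = mex({0, 1, 2, 3, 4, 5, 6, 8, 9, 10, 11}) = 7
G(36) = mex({0, 1, 2, 3, 5, 6, 7, 9, 10}) = 4
G(37) = mex({0, 2, 3, 4, 6, 7, 9, 10, 11, 12}) = 1
G(38) = mex({0, 1, 3, 4, 5, 6, 7, 9, 10, 11, 12}) = 2
G(39) = mex({0, 1, 2, 4, 5, 6, 7, 9, 10, 12, 14}) = 3
G(40) = mex({0, 2, 3, 4, 6, 7, 11, 12, 14}) = 1
G(41) = mex({0, 1, 2, 3, 5, 6, 7, 9, 10, 11, 12}) = 4
G(42) = mex({0, 1, 2, 3, 4, 5, 6, 9, 10}) = 7
G(43) = mex({0, 1, 3, 4, 5, 7, 9, 10, 12, 15}) = 2
G(44) = mex({0, 2, 3, 4, 5, 6, 7, 9, 10, 12, 15}) = 1
G(45) = mex({0, 1, 2, 3, 4, 5, 6, 7, 9, 10, 12, 14}) = 8
G(46) = mex({0, 1, 3, 4, 5, 7, 8, 11, 12, 14}) = 2
G(47) = mex({0, 1, 2, 3, 4, 5, 6, 8, 9, 10, 11, 12}) = 7
G(48) = mex({0, 1, 2, 3, 5, 6, 7, 9, 10}) = 4
G(49) = mex({0, 2, 3, 4, 6, 7, 9, 10, 11, 12, 15}) = 1
G(50) = mex({0, 1, 4, 5, 6, 7, 9, 11, 12, 14, 15}) = 2
G(51) = mex({0, 1, 2, 3, 4, 5, 6, 7, 9, 12, 14, 15}) = 8
G(52) = mex({0, 2, 3, 4, 5, 6, 7, 8, 11, 12, 15}) = 1
G(53) = mex({0, 1, 2, 3, 5, 6, 7, 8, 9, 10, 11, 12}) = 4
G(54) = mex({0, 1, 2, 3, 4, 5, 6, 9, 10}) = 7
G(55) = mex({0, 1, 3, 4, 5, 7, 9, 10, 11, 12}) = 2
G(56) = mex({0, 2, 3, 4, 5, 6, 7, 9, 10, 11, 12, 13, 14}) = 1
G(57) = mex({0, 1, 2, 3, 5, 6, 7, 9, 10, 12, 13, 14, 15}) = 4
G(58) = mex({0, 1, 3, 4, 5, 7, 11, 12, 14, 15}) = 2
G(59) = mex({0, 1, 2, 3, 4, 5, 6, 9, 10, 11, 12, 15}) = 7
Therefore G(59) = 7.

7


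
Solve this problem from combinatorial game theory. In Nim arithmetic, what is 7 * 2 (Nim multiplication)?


Nim multiplication is bilinear over XOR: (u XOR v) * w = (u*w) XOR (v*w).
So we split each operand into its bit components and XOR the pairwise Nim products.
7 = 1 + 2 + 4 (as XOR of powers of 2).
2 = 2 (as XOR of powers of 2).
Using the standard Nim-product table on single bits:
  2*2 = 3,   2*4 = 8,   2*8 = 12,
  4*4 = 6,   4*8 = 11,  8*8 = 13,
and  1*x = x (identity), k*l = l*k (commutative).
Pairwise Nim products:
  1 * 2 = 2
  2 * 2 = 3
  4 * 2 = 8
XOR them: 2 XOR 3 XOR 8 = 9.
Result: 7 * 2 = 9 (in Nim).

9


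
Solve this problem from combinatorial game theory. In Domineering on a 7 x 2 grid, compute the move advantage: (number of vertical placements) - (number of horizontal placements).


Board is 7 x 2 (rows x cols).
Left (vertical) placements: (rows-1) * cols = 6 * 2 = 12
Right (horizontal) placements: rows * (cols-1) = 7 * 1 = 7
Advantage = Left - Right = 12 - 7 = 5

5


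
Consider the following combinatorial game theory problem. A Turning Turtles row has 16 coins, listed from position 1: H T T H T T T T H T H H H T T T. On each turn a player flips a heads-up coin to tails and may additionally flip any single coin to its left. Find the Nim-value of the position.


Coins: H T T H T T T T H T H H H T T T
Key fact: a single head at position k behaves exactly like a Nim heap of size k (turning it to T and optionally flipping a coin at j < k corresponds to moving the heap from k to j, or to 0), and heads combine as a disjunctive sum (two heads at the same place would cancel, matching j XOR j = 0). So the Nim-value is the XOR of the 1-indexed positions of the heads.
Face-up positions (1-indexed): [1, 4, 9, 11, 12, 13]
XOR 0 with 1: 0 XOR 1 = 1
XOR 1 with 4: 1 XOR 4 = 5
XOR 5 with 9: 5 XOR 9 = 12
XOR 12 with 11: 12 XOR 11 = 7
XOR 7 with 12: 7 XOR 12 = 11
XOR 11 with 13: 11 XOR 13 = 6
Nim-value = 6

6


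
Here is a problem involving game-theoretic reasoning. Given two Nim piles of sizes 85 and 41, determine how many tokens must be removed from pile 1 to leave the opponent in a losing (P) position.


Piles: 85 and 41
Current XOR: 85 XOR 41 = 124 (non-zero, so this is an N-position).
To make the XOR zero, we need to find a move that balances the piles.
For pile 1 (size 85): target = 85 XOR 124 = 41
We reduce pile 1 from 85 to 41.
Tokens removed: 85 - 41 = 44
Verification: 41 XOR 41 = 0

44


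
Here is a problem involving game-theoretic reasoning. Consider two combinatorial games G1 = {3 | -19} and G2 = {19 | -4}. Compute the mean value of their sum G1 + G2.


G1 = {3 | -19}, G2 = {19 | -4}
Each is a switch {a | b} with numbers a > b; its mean value is (a + b)/2, and mean value is additive over game sums: m(G1 + G2) = m(G1) + m(G2).
Mean of G1 = (3 + (-19))/2 = -16/2 = -8
Mean of G2 = (19 + (-4))/2 = 15/2 = 15/2
Mean of G1 + G2 = -8 + 15/2 = -1/2

-1/2


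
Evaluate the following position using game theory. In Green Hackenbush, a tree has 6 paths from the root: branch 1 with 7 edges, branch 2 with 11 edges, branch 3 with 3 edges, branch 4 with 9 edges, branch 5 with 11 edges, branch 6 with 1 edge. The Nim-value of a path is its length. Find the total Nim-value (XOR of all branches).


The tree has 6 branches from the ground vertex.
In Green Hackenbush, the Nim-value of a simple path of length k is k.
Branch 1: length 7, Nim-value = 7
Branch 2: length 11, Nim-value = 11
Branch 3: length 3, Nim-value = 3
Branch 4: length 9, Nim-value = 9
Branch 5: length 11, Nim-value = 11
Branch 6: length 1, Nim-value = 1
Total Nim-value = XOR of all branch values:
0 XOR 7 = 7
7 XOR 11 = 12
12 XOR 3 = 15
15 XOR 9 = 6
6 XOR 11 = 13
13 XOR 1 = 12
Nim-value of the tree = 12

12


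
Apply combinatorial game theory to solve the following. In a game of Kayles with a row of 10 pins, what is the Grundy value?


Kayles: a move removes 1 or 2 adjacent pins from a contiguous row.
Removing pins from a row of k leaves two independent rows (a, b) with a + b = k - 1 (one pin) or a + b = k - 2 (two pins); an end removal gives a = 0.
By Sprague-Grundy, G(k) = mex{ G(a) XOR G(b) } over all these splits. G(0) = 0.
G(1): splits (0,0):0^0=0 -> mex({0}) = 1
G(2): splits (0,1):0^1=1 (0,0):0^0=0 -> mex({0, 1}) = 2
G(3): splits (0,2):0^2=2 (1,1):1^1=0 (0,1):0^1=1 -> mex({0, 1, 2}) = 3
G(4): splits (0,3):0^3=3 (1,2):1^2=3 (0,2):0^2=2 (1,1):1^1=0 -> mex({0, 2, 3}) = 1
G(5): splits (0,4):0^1=1 (1,3):1^3=2 (2,2):2^2=0 (0,3):0^3=3 (1,2):1^2=3 -> mex({0, 1, 2, 3}) = 4
G(6) = mex({0, 1, 2, 4}) = 3
G(7) = mex({0, 1, 3, 4, 5}) = 2
G(8) = mex({0, 2, 3, 5, 6}) = 1
G(9) = mex({0, 1, 2, 3, 6, 7}) = 4
G(10) = mex({0, 1, 3, 4, 5, 7}) = 2
Therefore G(10) = 2.

2


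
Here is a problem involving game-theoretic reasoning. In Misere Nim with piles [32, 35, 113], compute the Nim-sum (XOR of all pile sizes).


We need the XOR (exclusive or) of all pile sizes.
After XOR-ing pile 1 (size 32): 0 XOR 32 = 32
After XOR-ing pile 2 (size 35): 32 XOR 35 = 3
After XOR-ing pile 3 (size 113): 3 XOR 113 = 114
The Nim-value of this position is 114.

114


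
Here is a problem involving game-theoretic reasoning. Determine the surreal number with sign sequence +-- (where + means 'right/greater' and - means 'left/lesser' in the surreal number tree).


Sign expansion: +--
Rule: track bounds (lo, hi), initially (-inf, +inf). On '+', the current value becomes lo and we move to the simplest number in (value, hi): value + 1 if hi = +inf, otherwise the midpoint (value + hi)/2. On '-', the current value becomes hi and we move to value - 1 if lo = -inf, otherwise the midpoint (lo + value)/2.
Start at 0.
Step 1: sign = +, move right. Bounds: (0, +inf). Value = 1
Step 2: sign = -, move left. Bounds: (0, 1). Value = 1/2
Step 3: sign = -, move left. Bounds: (0, 1/2). Value = 1/4
The surreal number with sign expansion +-- is 1/4.

1/4
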